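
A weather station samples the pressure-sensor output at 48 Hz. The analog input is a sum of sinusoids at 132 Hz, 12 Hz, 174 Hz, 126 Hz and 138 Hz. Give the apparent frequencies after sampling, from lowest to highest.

6 Hz, 12 Hz, 18 Hz

fs/2 = 24 Hz.
132 Hz mod fs = 36 Hz.
36 Hz > fs/2 = 24 Hz, folds to fs − 36 Hz = 12 Hz.
12 Hz ≤ fs/2 = 24 Hz, passes unchanged.
174 Hz mod fs = 30 Hz.
30 Hz > fs/2 = 24 Hz, folds to fs − 30 Hz = 18 Hz.
126 Hz mod fs = 30 Hz.
30 Hz > fs/2 = 24 Hz, folds to fs − 30 Hz = 18 Hz.
138 Hz mod fs = 42 Hz.
42 Hz > fs/2 = 24 Hz, folds to fs − 42 Hz = 6 Hz.
Distinct values: {6 Hz, 12 Hz, 18 Hz}.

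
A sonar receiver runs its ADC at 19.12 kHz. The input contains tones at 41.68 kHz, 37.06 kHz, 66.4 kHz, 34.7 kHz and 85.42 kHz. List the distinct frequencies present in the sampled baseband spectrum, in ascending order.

fs/2 = 9.56 kHz.
41.68 kHz mod fs = 3.44 kHz.
3.44 kHz ≤ fs/2 = 9.56 kHz, appears at 3.44 kHz.
37.06 kHz mod fs = 17.94 kHz.
17.94 kHz > fs/2 = 9.56 kHz, folds to fs − 17.94 kHz = 1.18 kHz.
66.4 kHz mod fs = 9.04 kHz.
9.04 kHz ≤ fs/2 = 9.56 kHz, appears at 9.04 kHz.
34.7 kHz mod fs = 15.58 kHz.
15.58 kHz > fs/2 = 9.56 kHz, folds to fs − 15.58 kHz = 3.54 kHz.
85.42 kHz mod fs = 8.94 kHz.
8.94 kHz ≤ fs/2 = 9.56 kHz, appears at 8.94 kHz.
Distinct values: {1.18 kHz, 3.44 kHz, 3.54 kHz, 8.94 kHz, 9.04 kHz}.

1.18 kHz, 3.44 kHz, 3.54 kHz, 8.94 kHz, 9.04 kHz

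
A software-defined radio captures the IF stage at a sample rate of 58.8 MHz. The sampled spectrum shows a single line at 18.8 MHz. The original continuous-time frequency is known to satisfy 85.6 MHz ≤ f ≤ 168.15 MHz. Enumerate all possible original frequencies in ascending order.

98.8 MHz, 136.4 MHz, 157.6 MHz

Frequencies that alias to 18.8 MHz are k·fs ± 18.8 MHz for integer k ≥ 0.
k=0: 18.8 MHz.
k=1: 40 MHz, 77.6 MHz.
k=2: 98.8 MHz, 136.4 MHz.
k=3: 157.6 MHz, 195.2 MHz.
k=4: 216.4 MHz, 254 MHz.
Within [85.6 MHz, 168.15 MHz]: 98.8 MHz, 136.4 MHz, 157.6 MHz.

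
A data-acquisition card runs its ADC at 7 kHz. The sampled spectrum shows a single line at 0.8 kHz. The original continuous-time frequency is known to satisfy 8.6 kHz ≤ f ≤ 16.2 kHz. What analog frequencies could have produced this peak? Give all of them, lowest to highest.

Frequencies that alias to 0.8 kHz are k·fs ± 0.8 kHz for integer k ≥ 0.
k=0: 0.8 kHz.
k=1: 6.2 kHz, 7.8 kHz.
k=2: 13.2 kHz, 14.8 kHz.
k=3: 20.2 kHz, 21.8 kHz.
Within [8.6 kHz, 16.2 kHz]: 13.2 kHz, 14.8 kHz.

13.2 kHz, 14.8 kHz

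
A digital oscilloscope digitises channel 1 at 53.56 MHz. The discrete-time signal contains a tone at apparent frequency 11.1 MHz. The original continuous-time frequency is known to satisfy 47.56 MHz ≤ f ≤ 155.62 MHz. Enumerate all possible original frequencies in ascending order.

64.66 MHz, 96.02 MHz, 118.22 MHz, 149.58 MHz

Frequencies that alias to 11.1 MHz are k·fs ± 11.1 MHz for integer k ≥ 0.
k=0: 11.1 MHz.
k=1: 42.46 MHz, 64.66 MHz.
k=2: 96.02 MHz, 118.22 MHz.
k=3: 149.58 MHz, 171.78 MHz.
k=4: 203.14 MHz, 225.34 MHz.
Within [47.56 MHz, 155.62 MHz]: 64.66 MHz, 96.02 MHz, 118.22 MHz, 149.58 MHz.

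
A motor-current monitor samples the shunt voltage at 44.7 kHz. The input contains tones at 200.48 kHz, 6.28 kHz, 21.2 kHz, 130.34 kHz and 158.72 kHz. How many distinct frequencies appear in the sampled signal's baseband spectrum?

5

fs/2 = 22.35 kHz.
200.48 kHz mod fs = 21.68 kHz.
21.68 kHz ≤ fs/2 = 22.35 kHz, appears at 21.68 kHz.
6.28 kHz ≤ fs/2 = 22.35 kHz, passes unchanged.
21.2 kHz ≤ fs/2 = 22.35 kHz, passes unchanged.
130.34 kHz mod fs = 40.94 kHz.
40.94 kHz > fs/2 = 22.35 kHz, folds to fs − 40.94 kHz = 3.76 kHz.
158.72 kHz mod fs = 24.62 kHz.
24.62 kHz > fs/2 = 22.35 kHz, folds to fs − 24.62 kHz = 20.08 kHz.
Distinct values: {3.76 kHz, 6.28 kHz, 20.08 kHz, 21.2 kHz, 21.68 kHz} → 5.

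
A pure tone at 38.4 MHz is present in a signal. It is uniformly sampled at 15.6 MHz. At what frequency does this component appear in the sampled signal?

7.2 MHz

38.4 MHz mod fs = 7.2 MHz.
7.2 MHz ≤ fs/2 = 7.8 MHz, appears at 7.2 MHz.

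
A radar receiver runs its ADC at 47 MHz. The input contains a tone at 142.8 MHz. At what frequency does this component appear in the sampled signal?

142.8 MHz mod fs = 1.8 MHz.
1.8 MHz ≤ fs/2 = 23.5 MHz, appears at 1.8 MHz.

1.8 MHz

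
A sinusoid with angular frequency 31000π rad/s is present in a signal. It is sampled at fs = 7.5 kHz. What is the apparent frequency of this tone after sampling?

0.5 kHz

ω = 31000π rad/s → f = ω/(2π) = 15500 Hz = 15.5 kHz.
15.5 kHz mod fs = 0.5 kHz.
0.5 kHz ≤ fs/2 = 3.75 kHz, appears at 0.5 kHz.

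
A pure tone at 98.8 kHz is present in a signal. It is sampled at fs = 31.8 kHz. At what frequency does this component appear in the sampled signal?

3.4 kHz

98.8 kHz mod fs = 3.4 kHz.
3.4 kHz ≤ fs/2 = 15.9 kHz, appears at 3.4 kHz.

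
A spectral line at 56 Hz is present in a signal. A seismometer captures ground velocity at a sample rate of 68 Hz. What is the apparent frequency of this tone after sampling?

56 Hz > fs/2 = 34 Hz, folds to fs − 56 Hz = 12 Hz.

12 Hz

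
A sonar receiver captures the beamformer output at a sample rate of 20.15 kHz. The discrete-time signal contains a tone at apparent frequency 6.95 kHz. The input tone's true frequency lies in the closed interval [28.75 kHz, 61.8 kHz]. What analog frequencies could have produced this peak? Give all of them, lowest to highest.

33.35 kHz, 47.25 kHz, 53.5 kHz

Frequencies that alias to 6.95 kHz are k·fs ± 6.95 kHz for integer k ≥ 0.
k=0: 6.95 kHz.
k=1: 13.2 kHz, 27.1 kHz.
k=2: 33.35 kHz, 47.25 kHz.
k=3: 53.5 kHz, 67.4 kHz.
k=4: 73.65 kHz, 87.55 kHz.
Within [28.75 kHz, 61.8 kHz]: 33.35 kHz, 47.25 kHz, 53.5 kHz.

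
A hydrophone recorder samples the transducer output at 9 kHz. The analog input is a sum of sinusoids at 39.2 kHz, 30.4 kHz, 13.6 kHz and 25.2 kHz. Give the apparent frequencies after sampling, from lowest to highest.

fs/2 = 4.5 kHz.
39.2 kHz mod fs = 3.2 kHz.
3.2 kHz ≤ fs/2 = 4.5 kHz, appears at 3.2 kHz.
30.4 kHz mod fs = 3.4 kHz.
3.4 kHz ≤ fs/2 = 4.5 kHz, appears at 3.4 kHz.
13.6 kHz mod fs = 4.6 kHz.
4.6 kHz > fs/2 = 4.5 kHz, folds to fs − 4.6 kHz = 4.4 kHz.
25.2 kHz mod fs = 7.2 kHz.
7.2 kHz > fs/2 = 4.5 kHz, folds to fs − 7.2 kHz = 1.8 kHz.
Distinct values: {1.8 kHz, 3.2 kHz, 3.4 kHz, 4.4 kHz}.

1.8 kHz, 3.2 kHz, 3.4 kHz, 4.4 kHz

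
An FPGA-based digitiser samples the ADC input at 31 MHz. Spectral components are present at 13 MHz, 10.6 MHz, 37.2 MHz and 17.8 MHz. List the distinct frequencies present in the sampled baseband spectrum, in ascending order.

6.2 MHz, 10.6 MHz, 13 MHz, 13.2 MHz

fs/2 = 15.5 MHz.
13 MHz ≤ fs/2 = 15.5 MHz, passes unchanged.
10.6 MHz ≤ fs/2 = 15.5 MHz, passes unchanged.
37.2 MHz mod fs = 6.2 MHz.
6.2 MHz ≤ fs/2 = 15.5 MHz, appears at 6.2 MHz.
17.8 MHz > fs/2 = 15.5 MHz, folds to fs − 17.8 MHz = 13.2 MHz.
Distinct values: {6.2 MHz, 10.6 MHz, 13 MHz, 13.2 MHz}.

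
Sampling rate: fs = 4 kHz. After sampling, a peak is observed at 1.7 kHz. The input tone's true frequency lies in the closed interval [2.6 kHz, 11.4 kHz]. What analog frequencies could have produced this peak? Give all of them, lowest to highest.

5.7 kHz, 6.3 kHz, 9.7 kHz, 10.3 kHz

Frequencies that alias to 1.7 kHz are k·fs ± 1.7 kHz for integer k ≥ 0.
k=0: 1.7 kHz.
k=1: 2.3 kHz, 5.7 kHz.
k=2: 6.3 kHz, 9.7 kHz.
k=3: 10.3 kHz, 13.7 kHz.
k=4: 14.3 kHz, 17.7 kHz.
Within [2.6 kHz, 11.4 kHz]: 5.7 kHz, 6.3 kHz, 9.7 kHz, 10.3 kHz.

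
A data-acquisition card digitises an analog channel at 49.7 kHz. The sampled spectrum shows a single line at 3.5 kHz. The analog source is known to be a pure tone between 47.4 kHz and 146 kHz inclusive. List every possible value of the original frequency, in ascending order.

Frequencies that alias to 3.5 kHz are k·fs ± 3.5 kHz for integer k ≥ 0.
k=0: 3.5 kHz.
k=1: 46.2 kHz, 53.2 kHz.
k=2: 95.9 kHz, 102.9 kHz.
k=3: 145.6 kHz, 152.6 kHz.
k=4: 195.3 kHz, 202.3 kHz.
Within [47.4 kHz, 146 kHz]: 53.2 kHz, 95.9 kHz, 102.9 kHz, 145.6 kHz.

53.2 kHz, 95.9 kHz, 102.9 kHz, 145.6 kHz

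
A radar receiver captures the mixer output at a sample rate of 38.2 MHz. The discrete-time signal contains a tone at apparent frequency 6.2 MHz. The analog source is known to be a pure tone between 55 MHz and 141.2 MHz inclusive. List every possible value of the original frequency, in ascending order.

70.2 MHz, 82.6 MHz, 108.4 MHz, 120.8 MHz

Frequencies that alias to 6.2 MHz are k·fs ± 6.2 MHz for integer k ≥ 0.
k=0: 6.2 MHz.
k=1: 32 MHz, 44.4 MHz.
k=2: 70.2 MHz, 82.6 MHz.
k=3: 108.4 MHz, 120.8 MHz.
k=4: 146.6 MHz, 159 MHz.
Within [55 MHz, 141.2 MHz]: 70.2 MHz, 82.6 MHz, 108.4 MHz, 120.8 MHz.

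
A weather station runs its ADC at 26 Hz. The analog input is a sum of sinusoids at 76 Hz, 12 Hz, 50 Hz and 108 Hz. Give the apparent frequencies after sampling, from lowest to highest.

fs/2 = 13 Hz.
76 Hz mod fs = 24 Hz.
24 Hz > fs/2 = 13 Hz, folds to fs − 24 Hz = 2 Hz.
12 Hz ≤ fs/2 = 13 Hz, passes unchanged.
50 Hz mod fs = 24 Hz.
24 Hz > fs/2 = 13 Hz, folds to fs − 24 Hz = 2 Hz.
108 Hz mod fs = 4 Hz.
4 Hz ≤ fs/2 = 13 Hz, appears at 4 Hz.
Distinct values: {2 Hz, 4 Hz, 12 Hz}.

2 Hz, 4 Hz, 12 Hz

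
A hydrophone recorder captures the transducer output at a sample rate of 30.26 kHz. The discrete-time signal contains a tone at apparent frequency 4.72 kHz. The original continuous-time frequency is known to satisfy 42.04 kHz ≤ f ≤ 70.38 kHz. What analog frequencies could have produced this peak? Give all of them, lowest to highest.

Frequencies that alias to 4.72 kHz are k·fs ± 4.72 kHz for integer k ≥ 0.
k=0: 4.72 kHz.
k=1: 25.54 kHz, 34.98 kHz.
k=2: 55.8 kHz, 65.24 kHz.
k=3: 86.06 kHz, 95.5 kHz.
Within [42.04 kHz, 70.38 kHz]: 55.8 kHz, 65.24 kHz.

55.8 kHz, 65.24 kHz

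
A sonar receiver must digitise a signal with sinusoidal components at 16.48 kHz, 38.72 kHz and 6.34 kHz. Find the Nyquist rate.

77.44 kHz

Highest-frequency component: 38.72 kHz.
Nyquist rate = 2 × 38.72 kHz = 77.44 kHz.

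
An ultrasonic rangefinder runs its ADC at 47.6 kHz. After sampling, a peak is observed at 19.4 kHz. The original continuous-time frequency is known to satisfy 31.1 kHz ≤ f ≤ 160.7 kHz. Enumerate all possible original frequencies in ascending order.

67 kHz, 75.8 kHz, 114.6 kHz, 123.4 kHz

Frequencies that alias to 19.4 kHz are k·fs ± 19.4 kHz for integer k ≥ 0.
k=0: 19.4 kHz.
k=1: 28.2 kHz, 67 kHz.
k=2: 75.8 kHz, 114.6 kHz.
k=3: 123.4 kHz, 162.2 kHz.
k=4: 171 kHz, 209.8 kHz.
Within [31.1 kHz, 160.7 kHz]: 67 kHz, 75.8 kHz, 114.6 kHz, 123.4 kHz.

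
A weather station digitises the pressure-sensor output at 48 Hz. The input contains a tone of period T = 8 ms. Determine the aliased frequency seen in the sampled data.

T = 8 ms → f = 1/T = 125 Hz.
125 Hz mod fs = 29 Hz.
29 Hz > fs/2 = 24 Hz, folds to fs − 29 Hz = 19 Hz.

19 Hz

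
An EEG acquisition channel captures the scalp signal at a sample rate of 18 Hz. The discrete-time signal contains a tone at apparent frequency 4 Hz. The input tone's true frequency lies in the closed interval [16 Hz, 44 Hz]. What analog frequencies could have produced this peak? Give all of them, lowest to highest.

22 Hz, 32 Hz, 40 Hz

Frequencies that alias to 4 Hz are k·fs ± 4 Hz for integer k ≥ 0.
k=0: 4 Hz.
k=1: 14 Hz, 22 Hz.
k=2: 32 Hz, 40 Hz.
k=3: 50 Hz, 58 Hz.
Within [16 Hz, 44 Hz]: 22 Hz, 32 Hz, 40 Hz.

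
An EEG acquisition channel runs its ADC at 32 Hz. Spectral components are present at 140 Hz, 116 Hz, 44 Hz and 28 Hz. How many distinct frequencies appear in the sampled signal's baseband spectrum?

fs/2 = 16 Hz.
140 Hz mod fs = 12 Hz.
12 Hz ≤ fs/2 = 16 Hz, appears at 12 Hz.
116 Hz mod fs = 20 Hz.
20 Hz > fs/2 = 16 Hz, folds to fs − 20 Hz = 12 Hz.
44 Hz mod fs = 12 Hz.
12 Hz ≤ fs/2 = 16 Hz, appears at 12 Hz.
28 Hz > fs/2 = 16 Hz, folds to fs − 28 Hz = 4 Hz.
Distinct values: {4 Hz, 12 Hz} → 2.

2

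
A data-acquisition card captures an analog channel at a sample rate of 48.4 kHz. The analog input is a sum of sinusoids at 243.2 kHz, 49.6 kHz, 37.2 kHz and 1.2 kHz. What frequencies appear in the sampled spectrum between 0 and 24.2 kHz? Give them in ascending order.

1.2 kHz, 11.2 kHz

fs/2 = 24.2 kHz.
243.2 kHz mod fs = 1.2 kHz.
1.2 kHz ≤ fs/2 = 24.2 kHz, appears at 1.2 kHz.
49.6 kHz mod fs = 1.2 kHz.
1.2 kHz ≤ fs/2 = 24.2 kHz, appears at 1.2 kHz.
37.2 kHz > fs/2 = 24.2 kHz, folds to fs − 37.2 kHz = 11.2 kHz.
1.2 kHz ≤ fs/2 = 24.2 kHz, passes unchanged.
Distinct values: {1.2 kHz, 11.2 kHz}.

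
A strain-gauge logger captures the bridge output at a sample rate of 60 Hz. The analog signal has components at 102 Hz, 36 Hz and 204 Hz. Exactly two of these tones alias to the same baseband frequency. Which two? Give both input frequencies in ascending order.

fs/2 = 30 Hz.
102 Hz mod fs = 42 Hz.
42 Hz > fs/2 = 30 Hz, folds to fs − 42 Hz = 18 Hz.
36 Hz > fs/2 = 30 Hz, folds to fs − 36 Hz = 24 Hz.
204 Hz mod fs = 24 Hz.
24 Hz ≤ fs/2 = 30 Hz, appears at 24 Hz.
36 Hz and 204 Hz both map to 24 Hz.

36 Hz, 204 Hz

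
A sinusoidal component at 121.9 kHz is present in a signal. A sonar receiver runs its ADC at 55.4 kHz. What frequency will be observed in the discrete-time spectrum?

121.9 kHz mod fs = 11.1 kHz.
11.1 kHz ≤ fs/2 = 27.7 kHz, appears at 11.1 kHz.

11.1 kHz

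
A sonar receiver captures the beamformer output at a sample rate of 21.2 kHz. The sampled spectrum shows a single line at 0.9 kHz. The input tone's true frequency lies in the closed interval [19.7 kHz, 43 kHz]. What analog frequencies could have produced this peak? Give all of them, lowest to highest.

Frequencies that alias to 0.9 kHz are k·fs ± 0.9 kHz for integer k ≥ 0.
k=0: 0.9 kHz.
k=1: 20.3 kHz, 22.1 kHz.
k=2: 41.5 kHz, 43.3 kHz.
k=3: 62.7 kHz, 64.5 kHz.
Within [19.7 kHz, 43 kHz]: 20.3 kHz, 22.1 kHz, 41.5 kHz.

20.3 kHz, 22.1 kHz, 41.5 kHz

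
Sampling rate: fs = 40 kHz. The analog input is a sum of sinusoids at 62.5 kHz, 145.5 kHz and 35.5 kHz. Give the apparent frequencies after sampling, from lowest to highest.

4.5 kHz, 14.5 kHz, 17.5 kHz

fs/2 = 20 kHz.
62.5 kHz mod fs = 22.5 kHz.
22.5 kHz > fs/2 = 20 kHz, folds to fs − 22.5 kHz = 17.5 kHz.
145.5 kHz mod fs = 25.5 kHz.
25.5 kHz > fs/2 = 20 kHz, folds to fs − 25.5 kHz = 14.5 kHz.
35.5 kHz > fs/2 = 20 kHz, folds to fs − 35.5 kHz = 4.5 kHz.
Distinct values: {4.5 kHz, 14.5 kHz, 17.5 kHz}.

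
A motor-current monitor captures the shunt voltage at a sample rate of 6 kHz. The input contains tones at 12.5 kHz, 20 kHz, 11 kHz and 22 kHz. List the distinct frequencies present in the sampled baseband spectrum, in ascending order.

fs/2 = 3 kHz.
12.5 kHz mod fs = 0.5 kHz.
0.5 kHz ≤ fs/2 = 3 kHz, appears at 0.5 kHz.
20 kHz mod fs = 2 kHz.
2 kHz ≤ fs/2 = 3 kHz, appears at 2 kHz.
11 kHz mod fs = 5 kHz.
5 kHz > fs/2 = 3 kHz, folds to fs − 5 kHz = 1 kHz.
22 kHz mod fs = 4 kHz.
4 kHz > fs/2 = 3 kHz, folds to fs − 4 kHz = 2 kHz.
Distinct values: {0.5 kHz, 1 kHz, 2 kHz}.

0.5 kHz, 1 kHz, 2 kHz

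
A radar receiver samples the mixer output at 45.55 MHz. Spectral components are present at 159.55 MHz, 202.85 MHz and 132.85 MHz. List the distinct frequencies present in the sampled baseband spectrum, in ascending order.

3.8 MHz, 20.65 MHz, 22.65 MHz

fs/2 = 22.775 MHz.
159.55 MHz mod fs = 22.9 MHz.
22.9 MHz > fs/2 = 22.775 MHz, folds to fs − 22.9 MHz = 22.65 MHz.
202.85 MHz mod fs = 20.65 MHz.
20.65 MHz ≤ fs/2 = 22.775 MHz, appears at 20.65 MHz.
132.85 MHz mod fs = 41.75 MHz.
41.75 MHz > fs/2 = 22.775 MHz, folds to fs − 41.75 MHz = 3.8 MHz.
Distinct values: {3.8 MHz, 20.65 MHz, 22.65 MHz}.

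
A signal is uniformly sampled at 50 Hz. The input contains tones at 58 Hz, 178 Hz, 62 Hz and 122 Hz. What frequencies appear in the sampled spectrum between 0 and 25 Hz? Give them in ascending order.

fs/2 = 25 Hz.
58 Hz mod fs = 8 Hz.
8 Hz ≤ fs/2 = 25 Hz, appears at 8 Hz.
178 Hz mod fs = 28 Hz.
28 Hz > fs/2 = 25 Hz, folds to fs − 28 Hz = 22 Hz.
62 Hz mod fs = 12 Hz.
12 Hz ≤ fs/2 = 25 Hz, appears at 12 Hz.
122 Hz mod fs = 22 Hz.
22 Hz ≤ fs/2 = 25 Hz, appears at 22 Hz.
Distinct values: {8 Hz, 12 Hz, 22 Hz}.

8 Hz, 12 Hz, 22 Hz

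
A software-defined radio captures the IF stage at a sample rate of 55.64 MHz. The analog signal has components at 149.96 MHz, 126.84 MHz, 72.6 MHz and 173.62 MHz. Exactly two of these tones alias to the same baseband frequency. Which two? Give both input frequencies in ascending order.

72.6 MHz, 149.96 MHz

fs/2 = 27.82 MHz.
149.96 MHz mod fs = 38.68 MHz.
38.68 MHz > fs/2 = 27.82 MHz, folds to fs − 38.68 MHz = 16.96 MHz.
126.84 MHz mod fs = 15.56 MHz.
15.56 MHz ≤ fs/2 = 27.82 MHz, appears at 15.56 MHz.
72.6 MHz mod fs = 16.96 MHz.
16.96 MHz ≤ fs/2 = 27.82 MHz, appears at 16.96 MHz.
173.62 MHz mod fs = 6.7 MHz.
6.7 MHz ≤ fs/2 = 27.82 MHz, appears at 6.7 MHz.
72.6 MHz and 149.96 MHz both map to 16.96 MHz.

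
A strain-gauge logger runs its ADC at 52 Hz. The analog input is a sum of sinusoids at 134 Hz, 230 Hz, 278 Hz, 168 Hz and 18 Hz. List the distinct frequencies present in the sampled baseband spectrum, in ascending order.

fs/2 = 26 Hz.
134 Hz mod fs = 30 Hz.
30 Hz > fs/2 = 26 Hz, folds to fs − 30 Hz = 22 Hz.
230 Hz mod fs = 22 Hz.
22 Hz ≤ fs/2 = 26 Hz, appears at 22 Hz.
278 Hz mod fs = 18 Hz.
18 Hz ≤ fs/2 = 26 Hz, appears at 18 Hz.
168 Hz mod fs = 12 Hz.
12 Hz ≤ fs/2 = 26 Hz, appears at 12 Hz.
18 Hz ≤ fs/2 = 26 Hz, passes unchanged.
Distinct values: {12 Hz, 18 Hz, 22 Hz}.

12 Hz, 18 Hz, 22 Hz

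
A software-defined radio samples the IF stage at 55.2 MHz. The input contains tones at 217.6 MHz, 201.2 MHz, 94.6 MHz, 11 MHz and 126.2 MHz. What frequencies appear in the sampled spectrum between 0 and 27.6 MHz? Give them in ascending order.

fs/2 = 27.6 MHz.
217.6 MHz mod fs = 52 MHz.
52 MHz > fs/2 = 27.6 MHz, folds to fs − 52 MHz = 3.2 MHz.
201.2 MHz mod fs = 35.6 MHz.
35.6 MHz > fs/2 = 27.6 MHz, folds to fs − 35.6 MHz = 19.6 MHz.
94.6 MHz mod fs = 39.4 MHz.
39.4 MHz > fs/2 = 27.6 MHz, folds to fs − 39.4 MHz = 15.8 MHz.
11 MHz ≤ fs/2 = 27.6 MHz, passes unchanged.
126.2 MHz mod fs = 15.8 MHz.
15.8 MHz ≤ fs/2 = 27.6 MHz, appears at 15.8 MHz.
Distinct values: {3.2 MHz, 11 MHz, 15.8 MHz, 19.6 MHz}.

3.2 MHz, 11 MHz, 15.8 MHz, 19.6 MHz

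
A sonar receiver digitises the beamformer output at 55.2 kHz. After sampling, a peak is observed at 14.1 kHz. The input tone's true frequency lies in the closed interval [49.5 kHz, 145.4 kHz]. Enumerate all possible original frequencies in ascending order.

69.3 kHz, 96.3 kHz, 124.5 kHz

Frequencies that alias to 14.1 kHz are k·fs ± 14.1 kHz for integer k ≥ 0.
k=0: 14.1 kHz.
k=1: 41.1 kHz, 69.3 kHz.
k=2: 96.3 kHz, 124.5 kHz.
k=3: 151.5 kHz, 179.7 kHz.
Within [49.5 kHz, 145.4 kHz]: 69.3 kHz, 96.3 kHz, 124.5 kHz.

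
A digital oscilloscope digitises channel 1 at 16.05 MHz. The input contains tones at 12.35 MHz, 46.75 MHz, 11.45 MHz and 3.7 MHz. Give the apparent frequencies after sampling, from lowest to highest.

fs/2 = 8.025 MHz.
12.35 MHz > fs/2 = 8.025 MHz, folds to fs − 12.35 MHz = 3.7 MHz.
46.75 MHz mod fs = 14.65 MHz.
14.65 MHz > fs/2 = 8.025 MHz, folds to fs − 14.65 MHz = 1.4 MHz.
11.45 MHz > fs/2 = 8.025 MHz, folds to fs − 11.45 MHz = 4.6 MHz.
3.7 MHz ≤ fs/2 = 8.025 MHz, passes unchanged.
Distinct values: {1.4 MHz, 3.7 MHz, 4.6 MHz}.

1.4 MHz, 3.7 MHz, 4.6 MHz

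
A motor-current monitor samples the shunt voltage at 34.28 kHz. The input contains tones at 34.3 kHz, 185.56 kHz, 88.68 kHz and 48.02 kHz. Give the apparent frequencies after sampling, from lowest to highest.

0.02 kHz, 13.74 kHz, 14.16 kHz

fs/2 = 17.14 kHz.
34.3 kHz mod fs = 0.02 kHz.
0.02 kHz ≤ fs/2 = 17.14 kHz, appears at 0.02 kHz.
185.56 kHz mod fs = 14.16 kHz.
14.16 kHz ≤ fs/2 = 17.14 kHz, appears at 14.16 kHz.
88.68 kHz mod fs = 20.12 kHz.
20.12 kHz > fs/2 = 17.14 kHz, folds to fs − 20.12 kHz = 14.16 kHz.
48.02 kHz mod fs = 13.74 kHz.
13.74 kHz ≤ fs/2 = 17.14 kHz, appears at 13.74 kHz.
Distinct values: {0.02 kHz, 13.74 kHz, 14.16 kHz}.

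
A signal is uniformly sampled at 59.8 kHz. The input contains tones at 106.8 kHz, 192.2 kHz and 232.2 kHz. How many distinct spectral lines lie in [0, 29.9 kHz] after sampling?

2

fs/2 = 29.9 kHz.
106.8 kHz mod fs = 47 kHz.
47 kHz > fs/2 = 29.9 kHz, folds to fs − 47 kHz = 12.8 kHz.
192.2 kHz mod fs = 12.8 kHz.
12.8 kHz ≤ fs/2 = 29.9 kHz, appears at 12.8 kHz.
232.2 kHz mod fs = 52.8 kHz.
52.8 kHz > fs/2 = 29.9 kHz, folds to fs − 52.8 kHz = 7 kHz.
Distinct values: {7 kHz, 12.8 kHz} → 2.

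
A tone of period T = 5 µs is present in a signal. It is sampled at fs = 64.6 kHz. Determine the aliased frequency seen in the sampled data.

T = 5 µs → f = 1/T = 200 kHz.
200 kHz mod fs = 6.2 kHz.
6.2 kHz ≤ fs/2 = 32.3 kHz, appears at 6.2 kHz.

6.2 kHz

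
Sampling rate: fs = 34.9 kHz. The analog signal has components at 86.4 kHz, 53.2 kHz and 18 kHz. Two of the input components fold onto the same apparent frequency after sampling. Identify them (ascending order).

fs/2 = 17.45 kHz.
86.4 kHz mod fs = 16.6 kHz.
16.6 kHz ≤ fs/2 = 17.45 kHz, appears at 16.6 kHz.
53.2 kHz mod fs = 18.3 kHz.
18.3 kHz > fs/2 = 17.45 kHz, folds to fs − 18.3 kHz = 16.6 kHz.
18 kHz > fs/2 = 17.45 kHz, folds to fs − 18 kHz = 16.9 kHz.
53.2 kHz and 86.4 kHz both map to 16.6 kHz.

53.2 kHz, 86.4 kHz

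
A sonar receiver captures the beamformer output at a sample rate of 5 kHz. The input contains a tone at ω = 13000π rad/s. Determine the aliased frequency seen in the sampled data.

1.5 kHz

ω = 13000π rad/s → f = ω/(2π) = 6500 Hz = 6.5 kHz.
6.5 kHz mod fs = 1.5 kHz.
1.5 kHz ≤ fs/2 = 2.5 kHz, appears at 1.5 kHz.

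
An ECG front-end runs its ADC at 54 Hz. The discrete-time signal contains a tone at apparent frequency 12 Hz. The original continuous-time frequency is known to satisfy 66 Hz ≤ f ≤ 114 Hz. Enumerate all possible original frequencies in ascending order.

Frequencies that alias to 12 Hz are k·fs ± 12 Hz for integer k ≥ 0.
k=0: 12 Hz.
k=1: 42 Hz, 66 Hz.
k=2: 96 Hz, 120 Hz.
k=3: 150 Hz, 174 Hz.
Within [66 Hz, 114 Hz]: 66 Hz, 96 Hz.

66 Hz, 96 Hz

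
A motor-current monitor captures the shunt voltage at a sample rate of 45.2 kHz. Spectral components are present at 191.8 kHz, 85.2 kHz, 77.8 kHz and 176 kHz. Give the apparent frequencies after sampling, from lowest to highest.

4.8 kHz, 5.2 kHz, 11 kHz, 12.6 kHz

fs/2 = 22.6 kHz.
191.8 kHz mod fs = 11 kHz.
11 kHz ≤ fs/2 = 22.6 kHz, appears at 11 kHz.
85.2 kHz mod fs = 40 kHz.
40 kHz > fs/2 = 22.6 kHz, folds to fs − 40 kHz = 5.2 kHz.
77.8 kHz mod fs = 32.6 kHz.
32.6 kHz > fs/2 = 22.6 kHz, folds to fs − 32.6 kHz = 12.6 kHz.
176 kHz mod fs = 40.4 kHz.
40.4 kHz > fs/2 = 22.6 kHz, folds to fs − 40.4 kHz = 4.8 kHz.
Distinct values: {4.8 kHz, 5.2 kHz, 11 kHz, 12.6 kHz}.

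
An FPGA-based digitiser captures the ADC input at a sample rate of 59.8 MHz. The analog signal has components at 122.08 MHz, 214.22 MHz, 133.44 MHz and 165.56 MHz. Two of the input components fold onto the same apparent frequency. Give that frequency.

13.84 MHz

fs/2 = 29.9 MHz.
122.08 MHz mod fs = 2.48 MHz.
2.48 MHz ≤ fs/2 = 29.9 MHz, appears at 2.48 MHz.
214.22 MHz mod fs = 34.82 MHz.
34.82 MHz > fs/2 = 29.9 MHz, folds to fs − 34.82 MHz = 24.98 MHz.
133.44 MHz mod fs = 13.84 MHz.
13.84 MHz ≤ fs/2 = 29.9 MHz, appears at 13.84 MHz.
165.56 MHz mod fs = 45.96 MHz.
45.96 MHz > fs/2 = 29.9 MHz, folds to fs − 45.96 MHz = 13.84 MHz.
133.44 MHz and 165.56 MHz both map to 13.84 MHz.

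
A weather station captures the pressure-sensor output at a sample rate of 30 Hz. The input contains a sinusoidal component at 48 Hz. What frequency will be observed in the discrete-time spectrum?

12 Hz

48 Hz mod fs = 18 Hz.
18 Hz > fs/2 = 15 Hz, folds to fs − 18 Hz = 12 Hz.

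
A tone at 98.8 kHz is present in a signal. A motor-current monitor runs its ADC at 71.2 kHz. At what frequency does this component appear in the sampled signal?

98.8 kHz mod fs = 27.6 kHz.
27.6 kHz ≤ fs/2 = 35.6 kHz, appears at 27.6 kHz.

27.6 kHz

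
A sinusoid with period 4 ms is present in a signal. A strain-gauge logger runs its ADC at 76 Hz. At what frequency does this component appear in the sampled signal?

22 Hz

T = 4 ms → f = 1/T = 250 Hz.
250 Hz mod fs = 22 Hz.
22 Hz ≤ fs/2 = 38 Hz, appears at 22 Hz.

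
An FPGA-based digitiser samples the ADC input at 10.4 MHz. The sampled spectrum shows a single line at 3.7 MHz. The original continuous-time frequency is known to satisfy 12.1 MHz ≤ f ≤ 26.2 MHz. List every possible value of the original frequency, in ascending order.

Frequencies that alias to 3.7 MHz are k·fs ± 3.7 MHz for integer k ≥ 0.
k=0: 3.7 MHz.
k=1: 6.7 MHz, 14.1 MHz.
k=2: 17.1 MHz, 24.5 MHz.
k=3: 27.5 MHz, 34.9 MHz.
Within [12.1 MHz, 26.2 MHz]: 14.1 MHz, 17.1 MHz, 24.5 MHz.

14.1 MHz, 17.1 MHz, 24.5 MHz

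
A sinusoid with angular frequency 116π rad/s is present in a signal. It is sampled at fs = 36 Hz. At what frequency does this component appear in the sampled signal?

14 Hz

ω = 116π rad/s → f = ω/(2π) = 58 Hz.
58 Hz mod fs = 22 Hz.
22 Hz > fs/2 = 18 Hz, folds to fs − 22 Hz = 14 Hz.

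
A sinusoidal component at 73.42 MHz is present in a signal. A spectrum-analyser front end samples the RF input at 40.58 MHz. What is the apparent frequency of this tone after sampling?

73.42 MHz mod fs = 32.84 MHz.
32.84 MHz > fs/2 = 20.29 MHz, folds to fs − 32.84 MHz = 7.74 MHz.

7.74 MHz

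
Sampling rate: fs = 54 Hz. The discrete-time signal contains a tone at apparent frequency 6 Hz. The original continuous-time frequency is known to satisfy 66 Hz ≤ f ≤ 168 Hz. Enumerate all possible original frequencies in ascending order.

102 Hz, 114 Hz, 156 Hz, 168 Hz

Frequencies that alias to 6 Hz are k·fs ± 6 Hz for integer k ≥ 0.
k=0: 6 Hz.
k=1: 48 Hz, 60 Hz.
k=2: 102 Hz, 114 Hz.
k=3: 156 Hz, 168 Hz.
k=4: 210 Hz, 222 Hz.
Within [66 Hz, 168 Hz]: 102 Hz, 114 Hz, 156 Hz, 168 Hz.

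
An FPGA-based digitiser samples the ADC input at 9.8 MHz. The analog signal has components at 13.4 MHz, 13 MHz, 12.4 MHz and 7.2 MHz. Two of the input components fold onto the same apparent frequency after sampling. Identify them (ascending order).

7.2 MHz, 12.4 MHz

fs/2 = 4.9 MHz.
13.4 MHz mod fs = 3.6 MHz.
3.6 MHz ≤ fs/2 = 4.9 MHz, appears at 3.6 MHz.
13 MHz mod fs = 3.2 MHz.
3.2 MHz ≤ fs/2 = 4.9 MHz, appears at 3.2 MHz.
12.4 MHz mod fs = 2.6 MHz.
2.6 MHz ≤ fs/2 = 4.9 MHz, appears at 2.6 MHz.
7.2 MHz > fs/2 = 4.9 MHz, folds to fs − 7.2 MHz = 2.6 MHz.
7.2 MHz and 12.4 MHz both map to 2.6 MHz.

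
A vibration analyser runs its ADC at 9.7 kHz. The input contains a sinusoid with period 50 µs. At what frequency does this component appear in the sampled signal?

T = 50 µs → f = 1/T = 20 kHz.
20 kHz mod fs = 0.6 kHz.
0.6 kHz ≤ fs/2 = 4.85 kHz, appears at 0.6 kHz.

0.6 kHz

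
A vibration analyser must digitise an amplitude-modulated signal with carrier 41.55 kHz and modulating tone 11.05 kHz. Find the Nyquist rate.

AM sidebands sit at fc ± fm = 30.5 kHz and 52.6 kHz.
Highest-frequency component: 52.6 kHz.
Nyquist rate = 2 × 52.6 kHz = 105.2 kHz.

105.2 kHz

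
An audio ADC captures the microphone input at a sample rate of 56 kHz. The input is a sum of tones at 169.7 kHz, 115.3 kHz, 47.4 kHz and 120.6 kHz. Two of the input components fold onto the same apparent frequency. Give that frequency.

8.6 kHz

fs/2 = 28 kHz.
169.7 kHz mod fs = 1.7 kHz.
1.7 kHz ≤ fs/2 = 28 kHz, appears at 1.7 kHz.
115.3 kHz mod fs = 3.3 kHz.
3.3 kHz ≤ fs/2 = 28 kHz, appears at 3.3 kHz.
47.4 kHz > fs/2 = 28 kHz, folds to fs − 47.4 kHz = 8.6 kHz.
120.6 kHz mod fs = 8.6 kHz.
8.6 kHz ≤ fs/2 = 28 kHz, appears at 8.6 kHz.
47.4 kHz and 120.6 kHz both map to 8.6 kHz.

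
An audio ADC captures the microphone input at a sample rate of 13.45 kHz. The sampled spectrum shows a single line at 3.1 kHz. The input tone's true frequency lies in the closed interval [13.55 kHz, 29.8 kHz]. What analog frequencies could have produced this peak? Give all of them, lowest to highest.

16.55 kHz, 23.8 kHz

Frequencies that alias to 3.1 kHz are k·fs ± 3.1 kHz for integer k ≥ 0.
k=0: 3.1 kHz.
k=1: 10.35 kHz, 16.55 kHz.
k=2: 23.8 kHz, 30 kHz.
k=3: 37.25 kHz, 43.45 kHz.
Within [13.55 kHz, 29.8 kHz]: 16.55 kHz, 23.8 kHz.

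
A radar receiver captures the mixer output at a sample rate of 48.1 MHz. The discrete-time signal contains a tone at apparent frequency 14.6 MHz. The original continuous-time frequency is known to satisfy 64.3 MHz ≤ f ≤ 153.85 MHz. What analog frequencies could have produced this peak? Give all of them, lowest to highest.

Frequencies that alias to 14.6 MHz are k·fs ± 14.6 MHz for integer k ≥ 0.
k=0: 14.6 MHz.
k=1: 33.5 MHz, 62.7 MHz.
k=2: 81.6 MHz, 110.8 MHz.
k=3: 129.7 MHz, 158.9 MHz.
k=4: 177.8 MHz, 207 MHz.
Within [64.3 MHz, 153.85 MHz]: 81.6 MHz, 110.8 MHz, 129.7 MHz.

81.6 MHz, 110.8 MHz, 129.7 MHz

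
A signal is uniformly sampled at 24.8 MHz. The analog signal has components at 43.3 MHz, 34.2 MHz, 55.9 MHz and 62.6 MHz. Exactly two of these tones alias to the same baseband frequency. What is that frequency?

fs/2 = 12.4 MHz.
43.3 MHz mod fs = 18.5 MHz.
18.5 MHz > fs/2 = 12.4 MHz, folds to fs − 18.5 MHz = 6.3 MHz.
34.2 MHz mod fs = 9.4 MHz.
9.4 MHz ≤ fs/2 = 12.4 MHz, appears at 9.4 MHz.
55.9 MHz mod fs = 6.3 MHz.
6.3 MHz ≤ fs/2 = 12.4 MHz, appears at 6.3 MHz.
62.6 MHz mod fs = 13 MHz.
13 MHz > fs/2 = 12.4 MHz, folds to fs − 13 MHz = 11.8 MHz.
43.3 MHz and 55.9 MHz both map to 6.3 MHz.

6.3 MHz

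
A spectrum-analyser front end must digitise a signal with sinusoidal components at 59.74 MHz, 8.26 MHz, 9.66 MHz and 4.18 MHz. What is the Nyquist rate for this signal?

Highest-frequency component: 59.74 MHz.
Nyquist rate = 2 × 59.74 MHz = 119.48 MHz.

119.48 MHz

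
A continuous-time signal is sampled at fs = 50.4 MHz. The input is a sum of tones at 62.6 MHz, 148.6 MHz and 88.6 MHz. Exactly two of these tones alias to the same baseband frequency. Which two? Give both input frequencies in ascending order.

62.6 MHz, 88.6 MHz

fs/2 = 25.2 MHz.
62.6 MHz mod fs = 12.2 MHz.
12.2 MHz ≤ fs/2 = 25.2 MHz, appears at 12.2 MHz.
148.6 MHz mod fs = 47.8 MHz.
47.8 MHz > fs/2 = 25.2 MHz, folds to fs − 47.8 MHz = 2.6 MHz.
88.6 MHz mod fs = 38.2 MHz.
38.2 MHz > fs/2 = 25.2 MHz, folds to fs − 38.2 MHz = 12.2 MHz.
62.6 MHz and 88.6 MHz both map to 12.2 MHz.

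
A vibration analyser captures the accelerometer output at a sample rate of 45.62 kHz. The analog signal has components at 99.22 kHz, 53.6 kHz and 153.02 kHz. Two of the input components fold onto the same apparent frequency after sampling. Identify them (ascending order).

53.6 kHz, 99.22 kHz

fs/2 = 22.81 kHz.
99.22 kHz mod fs = 7.98 kHz.
7.98 kHz ≤ fs/2 = 22.81 kHz, appears at 7.98 kHz.
53.6 kHz mod fs = 7.98 kHz.
7.98 kHz ≤ fs/2 = 22.81 kHz, appears at 7.98 kHz.
153.02 kHz mod fs = 16.16 kHz.
16.16 kHz ≤ fs/2 = 22.81 kHz, appears at 16.16 kHz.
53.6 kHz and 99.22 kHz both map to 7.98 kHz.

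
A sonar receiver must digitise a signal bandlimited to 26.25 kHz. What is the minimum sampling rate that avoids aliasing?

Nyquist rate = 2 × 26.25 kHz = 52.5 kHz.

52.5 kHz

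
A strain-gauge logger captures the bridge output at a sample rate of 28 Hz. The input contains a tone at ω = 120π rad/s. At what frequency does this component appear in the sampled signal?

ω = 120π rad/s → f = ω/(2π) = 60 Hz.
60 Hz mod fs = 4 Hz.
4 Hz ≤ fs/2 = 14 Hz, appears at 4 Hz.

4 Hz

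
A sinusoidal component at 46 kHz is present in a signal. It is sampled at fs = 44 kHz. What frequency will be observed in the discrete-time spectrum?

2 kHz

46 kHz mod fs = 2 kHz.
2 kHz ≤ fs/2 = 22 kHz, appears at 2 kHz.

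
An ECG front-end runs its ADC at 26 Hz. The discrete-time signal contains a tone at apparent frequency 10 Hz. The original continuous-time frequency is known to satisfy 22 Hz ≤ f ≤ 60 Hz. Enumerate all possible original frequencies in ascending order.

Frequencies that alias to 10 Hz are k·fs ± 10 Hz for integer k ≥ 0.
k=0: 10 Hz.
k=1: 16 Hz, 36 Hz.
k=2: 42 Hz, 62 Hz.
k=3: 68 Hz, 88 Hz.
Within [22 Hz, 60 Hz]: 36 Hz, 42 Hz.

36 Hz, 42 Hz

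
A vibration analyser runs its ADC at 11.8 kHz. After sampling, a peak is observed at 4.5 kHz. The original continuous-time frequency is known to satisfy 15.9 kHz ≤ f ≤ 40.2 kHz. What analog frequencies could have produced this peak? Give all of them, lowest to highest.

Frequencies that alias to 4.5 kHz are k·fs ± 4.5 kHz for integer k ≥ 0.
k=0: 4.5 kHz.
k=1: 7.3 kHz, 16.3 kHz.
k=2: 19.1 kHz, 28.1 kHz.
k=3: 30.9 kHz, 39.9 kHz.
k=4: 42.7 kHz, 51.7 kHz.
Within [15.9 kHz, 40.2 kHz]: 16.3 kHz, 19.1 kHz, 28.1 kHz, 30.9 kHz, 39.9 kHz.

16.3 kHz, 19.1 kHz, 28.1 kHz, 30.9 kHz, 39.9 kHz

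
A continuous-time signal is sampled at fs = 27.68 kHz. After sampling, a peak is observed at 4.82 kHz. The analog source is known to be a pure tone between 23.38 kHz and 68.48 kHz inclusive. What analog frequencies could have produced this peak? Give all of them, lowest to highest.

32.5 kHz, 50.54 kHz, 60.18 kHz

Frequencies that alias to 4.82 kHz are k·fs ± 4.82 kHz for integer k ≥ 0.
k=0: 4.82 kHz.
k=1: 22.86 kHz, 32.5 kHz.
k=2: 50.54 kHz, 60.18 kHz.
k=3: 78.22 kHz, 87.86 kHz.
Within [23.38 kHz, 68.48 kHz]: 32.5 kHz, 50.54 kHz, 60.18 kHz.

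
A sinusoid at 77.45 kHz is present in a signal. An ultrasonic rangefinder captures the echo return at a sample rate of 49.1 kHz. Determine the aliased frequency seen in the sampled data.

20.75 kHz

77.45 kHz mod fs = 28.35 kHz.
28.35 kHz > fs/2 = 24.55 kHz, folds to fs − 28.35 kHz = 20.75 kHz.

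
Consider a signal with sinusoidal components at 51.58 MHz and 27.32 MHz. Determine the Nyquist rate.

Highest-frequency component: 51.58 MHz.
Nyquist rate = 2 × 51.58 MHz = 103.16 MHz.

103.16 MHz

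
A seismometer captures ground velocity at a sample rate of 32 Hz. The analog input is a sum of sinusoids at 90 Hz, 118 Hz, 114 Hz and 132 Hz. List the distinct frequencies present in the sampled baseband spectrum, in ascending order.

fs/2 = 16 Hz.
90 Hz mod fs = 26 Hz.
26 Hz > fs/2 = 16 Hz, folds to fs − 26 Hz = 6 Hz.
118 Hz mod fs = 22 Hz.
22 Hz > fs/2 = 16 Hz, folds to fs − 22 Hz = 10 Hz.
114 Hz mod fs = 18 Hz.
18 Hz > fs/2 = 16 Hz, folds to fs − 18 Hz = 14 Hz.
132 Hz mod fs = 4 Hz.
4 Hz ≤ fs/2 = 16 Hz, appears at 4 Hz.
Distinct values: {4 Hz, 6 Hz, 10 Hz, 14 Hz}.

4 Hz, 6 Hz, 10 Hz, 14 Hz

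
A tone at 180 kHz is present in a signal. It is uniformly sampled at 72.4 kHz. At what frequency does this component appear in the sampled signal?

180 kHz mod fs = 35.2 kHz.
35.2 kHz ≤ fs/2 = 36.2 kHz, appears at 35.2 kHz.

35.2 kHz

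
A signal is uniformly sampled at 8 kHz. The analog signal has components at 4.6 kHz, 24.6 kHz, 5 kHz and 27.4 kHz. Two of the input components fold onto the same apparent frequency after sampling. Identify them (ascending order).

fs/2 = 4 kHz.
4.6 kHz > fs/2 = 4 kHz, folds to fs − 4.6 kHz = 3.4 kHz.
24.6 kHz mod fs = 0.6 kHz.
0.6 kHz ≤ fs/2 = 4 kHz, appears at 0.6 kHz.
5 kHz > fs/2 = 4 kHz, folds to fs − 5 kHz = 3 kHz.
27.4 kHz mod fs = 3.4 kHz.
3.4 kHz ≤ fs/2 = 4 kHz, appears at 3.4 kHz.
4.6 kHz and 27.4 kHz both map to 3.4 kHz.

4.6 kHz, 27.4 kHz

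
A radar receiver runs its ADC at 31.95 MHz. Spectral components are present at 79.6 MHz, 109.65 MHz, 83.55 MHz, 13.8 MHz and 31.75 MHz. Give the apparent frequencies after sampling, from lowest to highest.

fs/2 = 15.975 MHz.
79.6 MHz mod fs = 15.7 MHz.
15.7 MHz ≤ fs/2 = 15.975 MHz, appears at 15.7 MHz.
109.65 MHz mod fs = 13.8 MHz.
13.8 MHz ≤ fs/2 = 15.975 MHz, appears at 13.8 MHz.
83.55 MHz mod fs = 19.65 MHz.
19.65 MHz > fs/2 = 15.975 MHz, folds to fs − 19.65 MHz = 12.3 MHz.
13.8 MHz ≤ fs/2 = 15.975 MHz, passes unchanged.
31.75 MHz > fs/2 = 15.975 MHz, folds to fs − 31.75 MHz = 0.2 MHz.
Distinct values: {0.2 MHz, 12.3 MHz, 13.8 MHz, 15.7 MHz}.

0.2 MHz, 12.3 MHz, 13.8 MHz, 15.7 MHz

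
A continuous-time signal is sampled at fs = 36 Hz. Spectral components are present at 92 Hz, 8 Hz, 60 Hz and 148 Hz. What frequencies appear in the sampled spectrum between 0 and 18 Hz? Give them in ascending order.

4 Hz, 8 Hz, 12 Hz, 16 Hz

fs/2 = 18 Hz.
92 Hz mod fs = 20 Hz.
20 Hz > fs/2 = 18 Hz, folds to fs − 20 Hz = 16 Hz.
8 Hz ≤ fs/2 = 18 Hz, passes unchanged.
60 Hz mod fs = 24 Hz.
24 Hz > fs/2 = 18 Hz, folds to fs − 24 Hz = 12 Hz.
148 Hz mod fs = 4 Hz.
4 Hz ≤ fs/2 = 18 Hz, appears at 4 Hz.
Distinct values: {4 Hz, 8 Hz, 12 Hz, 16 Hz}.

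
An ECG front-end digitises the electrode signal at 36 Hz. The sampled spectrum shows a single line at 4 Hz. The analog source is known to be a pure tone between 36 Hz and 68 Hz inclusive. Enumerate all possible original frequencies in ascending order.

Frequencies that alias to 4 Hz are k·fs ± 4 Hz for integer k ≥ 0.
k=0: 4 Hz.
k=1: 32 Hz, 40 Hz.
k=2: 68 Hz, 76 Hz.
k=3: 104 Hz, 112 Hz.
Within [36 Hz, 68 Hz]: 40 Hz, 68 Hz.

40 Hz, 68 Hz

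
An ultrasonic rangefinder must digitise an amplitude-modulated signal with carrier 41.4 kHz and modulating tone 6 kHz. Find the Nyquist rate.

94.8 kHz

AM sidebands sit at fc ± fm = 35.4 kHz and 47.4 kHz.
Highest-frequency component: 47.4 kHz.
Nyquist rate = 2 × 47.4 kHz = 94.8 kHz.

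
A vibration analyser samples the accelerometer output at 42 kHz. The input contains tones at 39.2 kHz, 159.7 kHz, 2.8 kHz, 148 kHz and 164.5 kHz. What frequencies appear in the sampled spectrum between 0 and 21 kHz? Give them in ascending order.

fs/2 = 21 kHz.
39.2 kHz > fs/2 = 21 kHz, folds to fs − 39.2 kHz = 2.8 kHz.
159.7 kHz mod fs = 33.7 kHz.
33.7 kHz > fs/2 = 21 kHz, folds to fs − 33.7 kHz = 8.3 kHz.
2.8 kHz ≤ fs/2 = 21 kHz, passes unchanged.
148 kHz mod fs = 22 kHz.
22 kHz > fs/2 = 21 kHz, folds to fs − 22 kHz = 20 kHz.
164.5 kHz mod fs = 38.5 kHz.
38.5 kHz > fs/2 = 21 kHz, folds to fs − 38.5 kHz = 3.5 kHz.
Distinct values: {2.8 kHz, 3.5 kHz, 8.3 kHz, 20 kHz}.

2.8 kHz, 3.5 kHz, 8.3 kHz, 20 kHz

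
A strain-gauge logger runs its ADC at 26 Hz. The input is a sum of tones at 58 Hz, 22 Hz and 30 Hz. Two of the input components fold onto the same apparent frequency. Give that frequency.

fs/2 = 13 Hz.
58 Hz mod fs = 6 Hz.
6 Hz ≤ fs/2 = 13 Hz, appears at 6 Hz.
22 Hz > fs/2 = 13 Hz, folds to fs − 22 Hz = 4 Hz.
30 Hz mod fs = 4 Hz.
4 Hz ≤ fs/2 = 13 Hz, appears at 4 Hz.
22 Hz and 30 Hz both map to 4 Hz.

4 Hz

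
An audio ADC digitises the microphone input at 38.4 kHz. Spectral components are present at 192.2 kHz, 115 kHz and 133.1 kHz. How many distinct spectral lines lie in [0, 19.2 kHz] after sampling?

2

fs/2 = 19.2 kHz.
192.2 kHz mod fs = 0.2 kHz.
0.2 kHz ≤ fs/2 = 19.2 kHz, appears at 0.2 kHz.
115 kHz mod fs = 38.2 kHz.
38.2 kHz > fs/2 = 19.2 kHz, folds to fs − 38.2 kHz = 0.2 kHz.
133.1 kHz mod fs = 17.9 kHz.
17.9 kHz ≤ fs/2 = 19.2 kHz, appears at 17.9 kHz.
Distinct values: {0.2 kHz, 17.9 kHz} → 2.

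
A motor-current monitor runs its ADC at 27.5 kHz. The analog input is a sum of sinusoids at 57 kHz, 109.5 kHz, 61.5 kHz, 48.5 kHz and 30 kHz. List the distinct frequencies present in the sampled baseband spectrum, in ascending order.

fs/2 = 13.75 kHz.
57 kHz mod fs = 2 kHz.
2 kHz ≤ fs/2 = 13.75 kHz, appears at 2 kHz.
109.5 kHz mod fs = 27 kHz.
27 kHz > fs/2 = 13.75 kHz, folds to fs − 27 kHz = 0.5 kHz.
61.5 kHz mod fs = 6.5 kHz.
6.5 kHz ≤ fs/2 = 13.75 kHz, appears at 6.5 kHz.
48.5 kHz mod fs = 21 kHz.
21 kHz > fs/2 = 13.75 kHz, folds to fs − 21 kHz = 6.5 kHz.
30 kHz mod fs = 2.5 kHz.
2.5 kHz ≤ fs/2 = 13.75 kHz, appears at 2.5 kHz.
Distinct values: {0.5 kHz, 2 kHz, 2.5 kHz, 6.5 kHz}.

0.5 kHz, 2 kHz, 2.5 kHz, 6.5 kHz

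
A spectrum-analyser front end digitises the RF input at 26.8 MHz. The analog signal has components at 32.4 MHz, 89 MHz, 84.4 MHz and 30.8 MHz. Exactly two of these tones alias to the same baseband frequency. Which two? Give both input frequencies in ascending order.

fs/2 = 13.4 MHz.
32.4 MHz mod fs = 5.6 MHz.
5.6 MHz ≤ fs/2 = 13.4 MHz, appears at 5.6 MHz.
89 MHz mod fs = 8.6 MHz.
8.6 MHz ≤ fs/2 = 13.4 MHz, appears at 8.6 MHz.
84.4 MHz mod fs = 4 MHz.
4 MHz ≤ fs/2 = 13.4 MHz, appears at 4 MHz.
30.8 MHz mod fs = 4 MHz.
4 MHz ≤ fs/2 = 13.4 MHz, appears at 4 MHz.
30.8 MHz and 84.4 MHz both map to 4 MHz.

30.8 MHz, 84.4 MHz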